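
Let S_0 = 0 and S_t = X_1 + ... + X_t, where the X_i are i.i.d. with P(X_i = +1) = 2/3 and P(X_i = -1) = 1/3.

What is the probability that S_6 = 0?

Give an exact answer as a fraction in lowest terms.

To be at 0 after 6 steps: need exactly 3 steps of +1 and 3 of -1.
Number of such sequences: C(6,3) = 20
Each has probability (2/3)^3 · (1/3)^3 = 8/729
P = 20 · 8/729 = 160/729

Answer: 160/729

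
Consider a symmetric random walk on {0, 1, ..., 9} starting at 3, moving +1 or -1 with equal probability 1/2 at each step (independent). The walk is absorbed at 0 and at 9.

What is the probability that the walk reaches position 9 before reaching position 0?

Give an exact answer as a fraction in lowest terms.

Symmetric walk (p = 1/2): the harmonic-function argument gives P(hit 9 before 0 | start at 3) = a/N.
P = 3/9 = 1/3

Answer: 1/3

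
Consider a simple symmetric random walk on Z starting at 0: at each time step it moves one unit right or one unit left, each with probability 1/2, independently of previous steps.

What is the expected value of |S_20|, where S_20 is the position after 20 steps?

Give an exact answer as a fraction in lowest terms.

Answer: 230945/65536

Derivation:
S_20 takes values m ≡ 0 (mod 2) with |m| ≤ 20; P(S_20=m) = C(20,(20+m)/2)/2^20.
Total paths: 2^20 = 1048576
Distribution: P(S=-20)=1/1048576, P(S=-18)=20/1048576, P(S=-16)=190/1048576, P(S=-14)=1140/1048576, P(S=-12)=4845/1048576, P(S=-10)=15504/1048576, P(S=-8)=38760/1048576, P(S=-6)=77520/1048576, P(S=-4)=125970/1048576, P(S=-2)=167960/1048576, P(S=0)=184756/1048576, P(S=2)=167960/1048576, P(S=4)=125970/1048576, P(S=6)=77520/1048576, P(S=8)=38760/1048576, P(S=10)=15504/1048576, P(S=12)=4845/1048576, P(S=14)=1140/1048576, P(S=16)=190/1048576, P(S=18)=20/1048576, P(S=20)=1/1048576
E[|S_20|] = Σ_m |m|·P(S_20=m) = 3695120/1048576 = 230945/65536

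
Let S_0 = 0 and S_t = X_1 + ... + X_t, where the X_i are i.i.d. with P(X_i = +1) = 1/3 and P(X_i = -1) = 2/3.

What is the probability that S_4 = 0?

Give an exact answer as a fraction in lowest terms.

To be at 0 after 4 steps: need exactly 2 steps of +1 and 2 of -1.
Number of such sequences: C(4,2) = 6
Each has probability (1/3)^2 · (2/3)^2 = 4/81
P = 6 · 4/81 = 8/27

Answer: 8/27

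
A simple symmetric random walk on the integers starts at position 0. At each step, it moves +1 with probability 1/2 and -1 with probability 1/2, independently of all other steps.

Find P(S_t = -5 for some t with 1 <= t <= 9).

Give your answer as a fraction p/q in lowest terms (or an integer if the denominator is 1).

Answer: 7/64

Derivation:
Count via complement. Let g(t,s) = #length-t paths at position s with S_1..S_t all ≠ -5.
g(t,s) = g(t-1,s-1) + g(t-1,s+1) for s ≠ -5; g(t,-5) = 0.
t=0: g(0,0)=1
t=1: g(1,-1)=1 g(1,1)=1
t=2: g(2,-2)=1 g(2,0)=2 g(2,2)=1
t=3: g(3,-3)=1 g(3,-1)=3 g(3,1)=3 g(3,3)=1
t=4: g(4,-4)=1 g(4,-2)=4 g(4,0)=6 g(4,2)=4 g(4,4)=1
t=5: g(5,-3)=5 g(5,-1)=10 g(5,1)=10 g(5,3)=5 g(5,5)=1
t=6: g(6,-4)=5 g(6,-2)=15 g(6,0)=20 g(6,2)=15 g(6,4)=6 g(6,6)=1
t=7: g(7,-3)=20 g(7,-1)=35 g(7,1)=35 g(7,3)=21 g(7,5)=7 g(7,7)=1
t=8: g(8,-4)=20 g(8,-2)=55 g(8,0)=70 g(8,2)=56 g(8,4)=28 g(8,6)=8 g(8,8)=1
t=9: g(9,-3)=75 g(9,-1)=125 g(9,1)=126 g(9,3)=84 g(9,5)=36 g(9,7)=9 g(9,9)=1
Paths never hitting -5: Σ_s g(9,s) = 456
Paths hitting -5: 2^9 - 456 = 56
P = 56/512 = 7/64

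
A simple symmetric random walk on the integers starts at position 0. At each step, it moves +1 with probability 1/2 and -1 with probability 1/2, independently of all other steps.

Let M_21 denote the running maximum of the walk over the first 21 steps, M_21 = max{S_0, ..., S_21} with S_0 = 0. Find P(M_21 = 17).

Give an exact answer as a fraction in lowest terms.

Answer: 105/1048576

Derivation:
Let M_21 = max(S_0,...,S_21). Use the reflection principle: for j ≥ 1, #{paths with M_21 ≥ j} = #{S_21 ≥ j} + #{S_21 ≥ j+1}.
By reflection, #{M_21 ≥ 17} = #{S_21 ≥ 17} + #{S_21 ≥ 18} = 232 + 22 = 254.
#{M_21 ≥ 18} = #{S_21 ≥ 18} + #{S_21 ≥ 19} = 22 + 22 = 44.
#{M_21 = 17} = 254 - 44 = 210.
P(M_21 = 17) = 210/2097152 = 105/1048576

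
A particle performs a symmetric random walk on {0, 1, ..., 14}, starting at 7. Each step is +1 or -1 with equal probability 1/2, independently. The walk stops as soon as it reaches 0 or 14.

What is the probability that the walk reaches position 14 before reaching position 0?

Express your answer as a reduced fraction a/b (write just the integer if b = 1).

Symmetric walk (p = 1/2): the harmonic-function argument gives P(hit 14 before 0 | start at 7) = a/N.
P = 7/14 = 1/2

Answer: 1/2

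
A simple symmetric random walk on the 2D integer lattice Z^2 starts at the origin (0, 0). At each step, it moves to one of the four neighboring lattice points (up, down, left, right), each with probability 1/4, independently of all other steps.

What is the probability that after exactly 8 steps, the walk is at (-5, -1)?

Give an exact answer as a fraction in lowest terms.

Let h be the number of horizontal steps (so 8-h are vertical). To end at (-5,-1) need (h-5)/2 right-steps and ((8-h)-1)/2 up-steps.
Sum over h with 5 ≤ h ≤ 7, h ≡ 1 (mod 2), 8-h ≡ 1 (mod 2):
h=5: C(8,5)·C(5,0)·C(3,1) = 56·1·3 = 168
h=7: C(8,7)·C(7,1)·C(1,0) = 8·7·1 = 56
Total favorable: 224
Total paths: 4^8 = 65536
P = 224/65536 = 7/2048

Answer: 7/2048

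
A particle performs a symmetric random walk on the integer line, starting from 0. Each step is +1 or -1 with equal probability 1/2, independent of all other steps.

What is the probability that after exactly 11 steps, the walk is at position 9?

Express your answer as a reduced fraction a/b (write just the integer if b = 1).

To reach position 9 after 11 steps: need 10 steps of +1 and 1 of -1.
Favorable paths: C(11,10) = 11
Total paths: 2^11 = 2048
P = 11/2048 = 11/2048

Answer: 11/2048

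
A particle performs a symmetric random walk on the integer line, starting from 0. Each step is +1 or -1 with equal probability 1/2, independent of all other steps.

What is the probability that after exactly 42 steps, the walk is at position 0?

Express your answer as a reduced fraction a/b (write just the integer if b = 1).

To return to 0 after 42 steps: need exactly 21 steps of +1 and 21 of -1.
Favorable paths: C(42,21) = 538257874440
Total paths: 2^42 = 4398046511104
P = 538257874440/4398046511104 = 67282234305/549755813888

Answer: 67282234305/549755813888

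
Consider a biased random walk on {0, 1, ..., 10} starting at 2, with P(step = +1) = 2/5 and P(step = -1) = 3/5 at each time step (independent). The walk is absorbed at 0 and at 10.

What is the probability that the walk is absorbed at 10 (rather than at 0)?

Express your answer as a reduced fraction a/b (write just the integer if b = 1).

Answer: 256/11605

Derivation:
Biased walk: p = 2/5, q = 3/5, r = q/p = 3/2
Gambler's ruin: P(hit 10 before 0 | start at 2) = (1 - r^a)/(1 - r^N)
r^2 = 9/4; r^10 = 59049/1024
P = (1 - 9/4) / (1 - 59049/1024) = -5/4 / -58025/1024 = 256/11605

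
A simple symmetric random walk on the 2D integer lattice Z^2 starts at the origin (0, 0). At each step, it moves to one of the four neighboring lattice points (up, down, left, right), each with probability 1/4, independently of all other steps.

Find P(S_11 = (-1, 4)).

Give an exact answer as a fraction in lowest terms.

Answer: 27225/2097152

Derivation:
Let h be the number of horizontal steps (so 11-h are vertical). To end at (-1,4) need (h-1)/2 right-steps and ((11-h)+4)/2 up-steps.
Sum over h with 1 ≤ h ≤ 7, h ≡ 1 (mod 2), 11-h ≡ 0 (mod 2):
h=1: C(11,1)·C(1,0)·C(10,7) = 11·1·120 = 1320
h=3: C(11,3)·C(3,1)·C(8,6) = 165·3·28 = 13860
h=5: C(11,5)·C(5,2)·C(6,5) = 462·10·6 = 27720
h=7: C(11,7)·C(7,3)·C(4,4) = 330·35·1 = 11550
Total favorable: 54450
Total paths: 4^11 = 4194304
P = 54450/4194304 = 27225/2097152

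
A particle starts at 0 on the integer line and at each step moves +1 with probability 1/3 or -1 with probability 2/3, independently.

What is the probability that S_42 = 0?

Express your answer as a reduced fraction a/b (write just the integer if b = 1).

To be at 0 after 42 steps: need exactly 21 steps of +1 and 21 of -1.
Number of such sequences: C(42,21) = 538257874440
Each has probability (1/3)^21 · (2/3)^21 = 2097152/109418989131512359209
P = 538257874440 · 2097152/109418989131512359209 = 376269525965864960/36472996377170786403

Answer: 376269525965864960/36472996377170786403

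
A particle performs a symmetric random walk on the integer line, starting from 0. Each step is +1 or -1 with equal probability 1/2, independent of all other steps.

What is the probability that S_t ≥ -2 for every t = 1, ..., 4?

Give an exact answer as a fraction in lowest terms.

Answer: 7/8

Derivation:
Let f(t,s) = #length-t paths at position s with S_1..S_t all ≥ -2.
f(t,s) = f(t-1,s-1) + f(t-1,s+1) for s ≥ -2; f(t,s) = 0 for s < -2.
t=0: f(0,0)=1
t=1: f(1,-1)=1 f(1,1)=1
t=2: f(2,-2)=1 f(2,0)=2 f(2,2)=1
t=3: f(3,-1)=3 f(3,1)=3 f(3,3)=1
t=4: f(4,-2)=3 f(4,0)=6 f(4,2)=4 f(4,4)=1
Σ_s f(4,s) = 14
P = 14/16 = 7/8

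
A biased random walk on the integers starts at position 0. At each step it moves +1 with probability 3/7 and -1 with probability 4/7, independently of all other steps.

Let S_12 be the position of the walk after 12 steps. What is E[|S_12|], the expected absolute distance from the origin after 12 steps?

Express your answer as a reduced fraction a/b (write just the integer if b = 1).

S_12 takes values m ≡ 0 (mod 2) with |m| ≤ 12; P(S_12=m) = C(12,(12+m)/2) · (3/7)^((12+m)/2) · (4/7)^((12-m)/2).
Distribution: P(S=-12)=16777216/13841287201, P(S=-10)=150994944/13841287201, P(S=-8)=622854144/13841287201, P(S=-6)=1557135360/13841287201, P(S=-4)=2627665920/13841287201, P(S=-2)=3153199104/13841287201, P(S=0)=394149888/1977326743, P(S=2)=1773674496/13841287201, P(S=4)=831409920/13841287201, P(S=6)=277136640/13841287201, P(S=8)=62355744/13841287201, P(S=10)=8503056/13841287201, P(S=12)=531441/13841287201
E[|S_12|] = Σ_m |m|·P(S_12=m) = 5997149364/1977326743

Answer: 5997149364/1977326743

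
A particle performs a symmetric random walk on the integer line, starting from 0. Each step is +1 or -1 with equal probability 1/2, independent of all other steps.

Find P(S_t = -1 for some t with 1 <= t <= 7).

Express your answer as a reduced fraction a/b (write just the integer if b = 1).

Answer: 93/128

Derivation:
Count via complement. Let g(t,s) = #length-t paths at position s with S_1..S_t all ≠ -1.
g(t,s) = g(t-1,s-1) + g(t-1,s+1) for s ≠ -1; g(t,-1) = 0.
t=0: g(0,0)=1
t=1: g(1,1)=1
t=2: g(2,0)=1 g(2,2)=1
t=3: g(3,1)=2 g(3,3)=1
t=4: g(4,0)=2 g(4,2)=3 g(4,4)=1
t=5: g(5,1)=5 g(5,3)=4 g(5,5)=1
t=6: g(6,0)=5 g(6,2)=9 g(6,4)=5 g(6,6)=1
t=7: g(7,1)=14 g(7,3)=14 g(7,5)=6 g(7,7)=1
Paths never hitting -1: Σ_s g(7,s) = 35
Paths hitting -1: 2^7 - 35 = 93
P = 93/128 = 93/128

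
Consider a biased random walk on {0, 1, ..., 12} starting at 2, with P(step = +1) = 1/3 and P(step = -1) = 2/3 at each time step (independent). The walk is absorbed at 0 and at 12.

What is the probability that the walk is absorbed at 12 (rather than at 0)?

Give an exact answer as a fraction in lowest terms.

Biased walk: p = 1/3, q = 2/3, r = q/p = 2
Gambler's ruin: P(hit 12 before 0 | start at 2) = (1 - r^a)/(1 - r^N)
r^2 = 4; r^12 = 4096
P = (1 - 4) / (1 - 4096) = -3 / -4095 = 1/1365

Answer: 1/1365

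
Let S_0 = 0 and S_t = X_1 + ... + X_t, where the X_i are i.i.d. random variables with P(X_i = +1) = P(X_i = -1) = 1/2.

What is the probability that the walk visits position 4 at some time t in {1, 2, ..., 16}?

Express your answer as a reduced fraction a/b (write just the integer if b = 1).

Answer: 10889/32768

Derivation:
Count via complement. Let g(t,s) = #length-t paths at position s with S_1..S_t all ≠ 4.
g(t,s) = g(t-1,s-1) + g(t-1,s+1) for s ≠ 4; g(t,4) = 0.
t=0: g(0,0)=1
t=1: g(1,-1)=1 g(1,1)=1
t=2: g(2,-2)=1 g(2,0)=2 g(2,2)=1
t=3: g(3,-3)=1 g(3,-1)=3 g(3,1)=3 g(3,3)=1
t=4: g(4,-4)=1 g(4,-2)=4 g(4,0)=6 g(4,2)=4
t=5: g(5,-5)=1 g(5,-3)=5 g(5,-1)=10 g(5,1)=10 g(5,3)=4
t=6: g(6,-6)=1 g(6,-4)=6 g(6,-2)=15 g(6,0)=20 g(6,2)=14
t=7: g(7,-7)=1 g(7,-5)=7 g(7,-3)=21 g(7,-1)=35 g(7,1)=34 g(7,3)=14
t=8: g(8,-8)=1 g(8,-6)=8 g(8,-4)=28 g(8,-2)=56 g(8,0)=69 g(8,2)=48
t=9: g(9,-9)=1 g(9,-7)=9 g(9,-5)=36 g(9,-3)=84 g(9,-1)=125 g(9,1)=117 g(9,3)=48
t=10: g(10,-10)=1 g(10,-8)=10 g(10,-6)=45 g(10,-4)=120 g(10,-2)=209 g(10,0)=242 g(10,2)=165
t=11: g(11,-11)=1 g(11,-9)=11 g(11,-7)=55 g(11,-5)=165 g(11,-3)=329 g(11,-1)=451 g(11,1)=407 g(11,3)=165
t=12: g(12,-12)=1 g(12,-10)=12 g(12,-8)=66 g(12,-6)=220 g(12,-4)=494 g(12,-2)=780 g(12,0)=858 g(12,2)=572
t=13: g(13,-13)=1 g(13,-11)=13 g(13,-9)=78 g(13,-7)=286 g(13,-5)=714 g(13,-3)=1274 g(13,-1)=1638 g(13,1)=1430 g(13,3)=572
t=14: g(14,-14)=1 g(14,-12)=14 g(14,-10)=91 g(14,-8)=364 g(14,-6)=1000 g(14,-4)=1988 g(14,-2)=2912 g(14,0)=3068 g(14,2)=2002
t=15: g(15,-15)=1 g(15,-13)=15 g(15,-11)=105 g(15,-9)=455 g(15,-7)=1364 g(15,-5)=2988 g(15,-3)=4900 g(15,-1)=5980 g(15,1)=5070 g(15,3)=2002
t=16: g(16,-16)=1 g(16,-14)=16 g(16,-12)=120 g(16,-10)=560 g(16,-8)=1819 g(16,-6)=4352 g(16,-4)=7888 g(16,-2)=10880 g(16,0)=11050 g(16,2)=7072
Paths never hitting 4: Σ_s g(16,s) = 43758
Paths hitting 4: 2^16 - 43758 = 21778
P = 21778/65536 = 10889/32768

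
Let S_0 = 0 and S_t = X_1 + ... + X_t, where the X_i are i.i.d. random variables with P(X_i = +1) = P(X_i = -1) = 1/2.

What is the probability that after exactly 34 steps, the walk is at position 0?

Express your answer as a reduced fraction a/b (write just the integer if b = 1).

Answer: 583401555/4294967296

Derivation:
To return to 0 after 34 steps: need exactly 17 steps of +1 and 17 of -1.
Favorable paths: C(34,17) = 2333606220
Total paths: 2^34 = 17179869184
P = 2333606220/17179869184 = 583401555/4294967296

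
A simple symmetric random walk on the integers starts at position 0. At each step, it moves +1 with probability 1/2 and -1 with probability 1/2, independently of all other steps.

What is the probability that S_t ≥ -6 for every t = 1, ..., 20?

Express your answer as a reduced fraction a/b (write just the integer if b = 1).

Answer: 115957/131072

Derivation:
Let f(t,s) = #length-t paths at position s with S_1..S_t all ≥ -6.
f(t,s) = f(t-1,s-1) + f(t-1,s+1) for s ≥ -6; f(t,s) = 0 for s < -6.
t=0: f(0,0)=1
t=1: f(1,-1)=1 f(1,1)=1
t=2: f(2,-2)=1 f(2,0)=2 f(2,2)=1
t=3: f(3,-3)=1 f(3,-1)=3 f(3,1)=3 f(3,3)=1
t=4: f(4,-4)=1 f(4,-2)=4 f(4,0)=6 f(4,2)=4 f(4,4)=1
t=5: f(5,-5)=1 f(5,-3)=5 f(5,-1)=10 f(5,1)=10 f(5,3)=5 f(5,5)=1
t=6: f(6,-6)=1 f(6,-4)=6 f(6,-2)=15 f(6,0)=20 f(6,2)=15 f(6,4)=6 f(6,6)=1
t=7: f(7,-5)=7 f(7,-3)=21 f(7,-1)=35 f(7,1)=35 f(7,3)=21 f(7,5)=7 f(7,7)=1
t=8: f(8,-6)=7 f(8,-4)=28 f(8,-2)=56 f(8,0)=70 f(8,2)=56 f(8,4)=28 f(8,6)=8 f(8,8)=1
t=9: f(9,-5)=35 f(9,-3)=84 f(9,-1)=126 f(9,1)=126 f(9,3)=84 f(9,5)=36 f(9,7)=9 f(9,9)=1
t=10: f(10,-6)=35 f(10,-4)=119 f(10,-2)=210 f(10,0)=252 f(10,2)=210 f(10,4)=120 f(10,6)=45 f(10,8)=10 f(10,10)=1
t=11: f(11,-5)=154 f(11,-3)=329 f(11,-1)=462 f(11,1)=462 f(11,3)=330 f(11,5)=165 f(11,7)=55 f(11,9)=11 f(11,11)=1
t=12: f(12,-6)=154 f(12,-4)=483 f(12,-2)=791 f(12,0)=924 f(12,2)=792 f(12,4)=495 f(12,6)=220 f(12,8)=66 f(12,10)=12 f(12,12)=1
t=13: f(13,-5)=637 f(13,-3)=1274 f(13,-1)=1715 f(13,1)=1716 f(13,3)=1287 f(13,5)=715 f(13,7)=286 f(13,9)=78 f(13,11)=13 f(13,13)=1
t=14: f(14,-6)=637 f(14,-4)=1911 f(14,-2)=2989 f(14,0)=3431 f(14,2)=3003 f(14,4)=2002 f(14,6)=1001 f(14,8)=364 f(14,10)=91 f(14,12)=14 f(14,14)=1
t=15: f(15,-5)=2548 f(15,-3)=4900 f(15,-1)=6420 f(15,1)=6434 f(15,3)=5005 f(15,5)=3003 f(15,7)=1365 f(15,9)=455 f(15,11)=105 f(15,13)=15 f(15,15)=1
t=16: f(16,-6)=2548 f(16,-4)=7448 f(16,-2)=11320 f(16,0)=12854 f(16,2)=11439 f(16,4)=8008 f(16,6)=4368 f(16,8)=1820 f(16,10)=560 f(16,12)=120 f(16,14)=16 f(16,16)=1
t=17: f(17,-5)=9996 f(17,-3)=18768 f(17,-1)=24174 f(17,1)=24293 f(17,3)=19447 f(17,5)=12376 f(17,7)=6188 f(17,9)=2380 f(17,11)=680 f(17,13)=136 f(17,15)=17 f(17,17)=1
t=18: f(18,-6)=9996 f(18,-4)=28764 f(18,-2)=42942 f(18,0)=48467 f(18,2)=43740 f(18,4)=31823 f(18,6)=18564 f(18,8)=8568 f(18,10)=3060 f(18,12)=816 f(18,14)=153 f(18,16)=18 f(18,18)=1
t=19: f(19,-5)=38760 f(19,-3)=71706 f(19,-1)=91409 f(19,1)=92207 f(19,3)=75563 f(19,5)=50387 f(19,7)=27132 f(19,9)=11628 f(19,11)=3876 f(19,13)=969 f(19,15)=171 f(19,17)=19 f(19,19)=1
t=20: f(20,-6)=38760 f(20,-4)=110466 f(20,-2)=163115 f(20,0)=183616 f(20,2)=167770 f(20,4)=125950 f(20,6)=77519 f(20,8)=38760 f(20,10)=15504 f(20,12)=4845 f(20,14)=1140 f(20,16)=190 f(20,18)=20 f(20,20)=1
Σ_s f(20,s) = 927656
P = 927656/1048576 = 115957/131072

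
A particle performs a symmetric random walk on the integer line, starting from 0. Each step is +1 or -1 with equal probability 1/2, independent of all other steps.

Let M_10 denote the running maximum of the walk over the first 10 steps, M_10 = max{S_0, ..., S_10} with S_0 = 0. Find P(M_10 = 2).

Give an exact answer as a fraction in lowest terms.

Answer: 105/512

Derivation:
Let M_10 = max(S_0,...,S_10). Use the reflection principle: for j ≥ 1, #{paths with M_10 ≥ j} = #{S_10 ≥ j} + #{S_10 ≥ j+1}.
By reflection, #{M_10 ≥ 2} = #{S_10 ≥ 2} + #{S_10 ≥ 3} = 386 + 176 = 562.
#{M_10 ≥ 3} = #{S_10 ≥ 3} + #{S_10 ≥ 4} = 176 + 176 = 352.
#{M_10 = 2} = 562 - 352 = 210.
P(M_10 = 2) = 210/1024 = 105/512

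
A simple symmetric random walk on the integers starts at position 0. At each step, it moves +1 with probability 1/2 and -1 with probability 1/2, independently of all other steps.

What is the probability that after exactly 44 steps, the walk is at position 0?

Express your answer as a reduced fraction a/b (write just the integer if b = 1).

Answer: 263012370465/2199023255552

Derivation:
To return to 0 after 44 steps: need exactly 22 steps of +1 and 22 of -1.
Favorable paths: C(44,22) = 2104098963720
Total paths: 2^44 = 17592186044416
P = 2104098963720/17592186044416 = 263012370465/2199023255552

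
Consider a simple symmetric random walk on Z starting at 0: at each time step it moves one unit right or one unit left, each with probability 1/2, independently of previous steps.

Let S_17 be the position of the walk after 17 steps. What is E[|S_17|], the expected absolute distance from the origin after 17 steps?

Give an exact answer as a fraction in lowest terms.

S_17 takes values m ≡ 1 (mod 2) with |m| ≤ 17; P(S_17=m) = C(17,(17+m)/2)/2^17.
Total paths: 2^17 = 131072
Distribution: P(S=-17)=1/131072, P(S=-15)=17/131072, P(S=-13)=136/131072, P(S=-11)=680/131072, P(S=-9)=2380/131072, P(S=-7)=6188/131072, P(S=-5)=12376/131072, P(S=-3)=19448/131072, P(S=-1)=24310/131072, P(S=1)=24310/131072, P(S=3)=19448/131072, P(S=5)=12376/131072, P(S=7)=6188/131072, P(S=9)=2380/131072, P(S=11)=680/131072, P(S=13)=136/131072, P(S=15)=17/131072, P(S=17)=1/131072
E[|S_17|] = Σ_m |m|·P(S_17=m) = 437580/131072 = 109395/32768

Answer: 109395/32768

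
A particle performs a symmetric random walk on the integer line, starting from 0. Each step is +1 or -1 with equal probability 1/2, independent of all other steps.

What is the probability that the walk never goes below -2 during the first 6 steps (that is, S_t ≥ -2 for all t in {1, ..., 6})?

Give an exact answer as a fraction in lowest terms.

Let f(t,s) = #length-t paths at position s with S_1..S_t all ≥ -2.
f(t,s) = f(t-1,s-1) + f(t-1,s+1) for s ≥ -2; f(t,s) = 0 for s < -2.
t=0: f(0,0)=1
t=1: f(1,-1)=1 f(1,1)=1
t=2: f(2,-2)=1 f(2,0)=2 f(2,2)=1
t=3: f(3,-1)=3 f(3,1)=3 f(3,3)=1
t=4: f(4,-2)=3 f(4,0)=6 f(4,2)=4 f(4,4)=1
t=5: f(5,-1)=9 f(5,1)=10 f(5,3)=5 f(5,5)=1
t=6: f(6,-2)=9 f(6,0)=19 f(6,2)=15 f(6,4)=6 f(6,6)=1
Σ_s f(6,s) = 50
P = 50/64 = 25/32

Answer: 25/32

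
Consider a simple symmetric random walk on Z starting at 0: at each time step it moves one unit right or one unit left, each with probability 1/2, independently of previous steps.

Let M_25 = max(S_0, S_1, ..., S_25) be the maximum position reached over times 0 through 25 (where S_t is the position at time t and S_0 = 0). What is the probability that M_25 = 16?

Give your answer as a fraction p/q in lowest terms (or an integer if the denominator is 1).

Answer: 6325/16777216

Derivation:
Let M_25 = max(S_0,...,S_25). Use the reflection principle: for j ≥ 1, #{paths with M_25 ≥ j} = #{S_25 ≥ j} + #{S_25 ≥ j+1}.
By reflection, #{M_25 ≥ 16} = #{S_25 ≥ 16} + #{S_25 ≥ 17} = 15276 + 15276 = 30552.
#{M_25 ≥ 17} = #{S_25 ≥ 17} + #{S_25 ≥ 18} = 15276 + 2626 = 17902.
#{M_25 = 16} = 30552 - 17902 = 12650.
P(M_25 = 16) = 12650/33554432 = 6325/16777216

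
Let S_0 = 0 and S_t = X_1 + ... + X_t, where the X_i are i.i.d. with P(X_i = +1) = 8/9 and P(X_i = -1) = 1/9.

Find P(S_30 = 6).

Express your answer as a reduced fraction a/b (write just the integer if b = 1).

To reach position 6 after 30 steps: need 18 steps of +1 and 12 steps of -1.
Number of such sequences: C(30,18) = 86493225
Each has probability (8/9)^18 · (1/9)^12 = 18014398509481984/42391158275216203514294433201
P = 86493225 · 18014398509481984/42391158275216203514294433201 = 519374474506763291852800/14130386091738734504764811067

Answer: 519374474506763291852800/14130386091738734504764811067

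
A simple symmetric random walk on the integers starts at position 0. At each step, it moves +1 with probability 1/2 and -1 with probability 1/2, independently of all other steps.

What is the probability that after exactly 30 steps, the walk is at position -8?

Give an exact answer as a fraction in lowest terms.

Answer: 13656825/268435456

Derivation:
To reach position -8 after 30 steps: need 11 steps of +1 and 19 of -1.
Favorable paths: C(30,11) = 54627300
Total paths: 2^30 = 1073741824
P = 54627300/1073741824 = 13656825/268435456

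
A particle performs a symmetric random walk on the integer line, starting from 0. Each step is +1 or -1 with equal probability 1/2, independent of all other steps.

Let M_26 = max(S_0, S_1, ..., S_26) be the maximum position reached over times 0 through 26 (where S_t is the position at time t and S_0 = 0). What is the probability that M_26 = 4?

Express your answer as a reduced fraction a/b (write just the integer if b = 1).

Let M_26 = max(S_0,...,S_26). Use the reflection principle: for j ≥ 1, #{paths with M_26 ≥ j} = #{S_26 ≥ j} + #{S_26 ≥ j+1}.
By reflection, #{M_26 ≥ 4} = #{S_26 ≥ 4} + #{S_26 ≥ 5} = 18696432 + 10970272 = 29666704.
#{M_26 ≥ 5} = #{S_26 ≥ 5} + #{S_26 ≥ 6} = 10970272 + 10970272 = 21940544.
#{M_26 = 4} = 29666704 - 21940544 = 7726160.
P(M_26 = 4) = 7726160/67108864 = 482885/4194304

Answer: 482885/4194304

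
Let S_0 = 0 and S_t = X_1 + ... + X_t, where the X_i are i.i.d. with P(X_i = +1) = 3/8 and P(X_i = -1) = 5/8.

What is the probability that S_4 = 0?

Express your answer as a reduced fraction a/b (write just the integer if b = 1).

To be at 0 after 4 steps: need exactly 2 steps of +1 and 2 of -1.
Number of such sequences: C(4,2) = 6
Each has probability (3/8)^2 · (5/8)^2 = 225/4096
P = 6 · 225/4096 = 675/2048

Answer: 675/2048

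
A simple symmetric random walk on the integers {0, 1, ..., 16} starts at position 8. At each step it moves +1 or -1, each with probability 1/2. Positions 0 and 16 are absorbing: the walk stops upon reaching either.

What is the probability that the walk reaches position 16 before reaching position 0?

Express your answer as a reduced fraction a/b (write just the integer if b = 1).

Symmetric walk (p = 1/2): the harmonic-function argument gives P(hit 16 before 0 | start at 8) = a/N.
P = 8/16 = 1/2

Answer: 1/2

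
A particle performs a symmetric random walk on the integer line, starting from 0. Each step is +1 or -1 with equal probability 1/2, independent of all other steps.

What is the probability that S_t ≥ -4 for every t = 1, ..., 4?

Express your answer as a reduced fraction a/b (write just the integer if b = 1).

Answer: 1

Derivation:
Let f(t,s) = #length-t paths at position s with S_1..S_t all ≥ -4.
f(t,s) = f(t-1,s-1) + f(t-1,s+1) for s ≥ -4; f(t,s) = 0 for s < -4.
t=0: f(0,0)=1
t=1: f(1,-1)=1 f(1,1)=1
t=2: f(2,-2)=1 f(2,0)=2 f(2,2)=1
t=3: f(3,-3)=1 f(3,-1)=3 f(3,1)=3 f(3,3)=1
t=4: f(4,-4)=1 f(4,-2)=4 f(4,0)=6 f(4,2)=4 f(4,4)=1
Σ_s f(4,s) = 16
P = 16/16 = 1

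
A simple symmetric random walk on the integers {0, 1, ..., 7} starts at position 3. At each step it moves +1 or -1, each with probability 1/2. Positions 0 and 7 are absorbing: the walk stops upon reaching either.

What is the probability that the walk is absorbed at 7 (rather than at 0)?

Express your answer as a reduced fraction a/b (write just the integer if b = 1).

Answer: 3/7

Derivation:
Symmetric walk (p = 1/2): the harmonic-function argument gives P(hit 7 before 0 | start at 3) = a/N.
P = 3/7 = 3/7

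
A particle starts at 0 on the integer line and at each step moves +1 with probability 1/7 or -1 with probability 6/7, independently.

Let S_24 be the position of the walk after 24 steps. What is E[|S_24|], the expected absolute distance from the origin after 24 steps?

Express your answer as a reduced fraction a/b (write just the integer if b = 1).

Answer: 469179204554904469512/27368747340080916343

Derivation:
S_24 takes values m ≡ 0 (mod 2) with |m| ≤ 24; P(S_24=m) = C(24,(24+m)/2) · (1/7)^((24+m)/2) · (6/7)^((24-m)/2).
Distribution: P(S=-24)=4738381338321616896/191581231380566414401, P(S=-22)=18953525353286467584/191581231380566414401, P(S=-20)=36327590260465729536/191581231380566414401, P(S=-18)=44400388096124780544/191581231380566414401, P(S=-16)=5550048512015597568/27368747340080916343, P(S=-14)=3700032341343731712/27368747340080916343, P(S=-12)=1952794846820302848/27368747340080916343, P(S=-10)=5858384540460908544/191581231380566414401, P(S=-8)=2074844524746571776/191581231380566414401, P(S=-6)=614768748073058304/191581231380566414401, P(S=-4)=153692187018264576/191581231380566414401, P(S=-2)=4657339000553472/27368747340080916343, P(S=0)=840908430655488/27368747340080916343, P(S=2)=129370527793152/27368747340080916343, P(S=4)=118589650477056/191581231380566414401, P(S=6)=13176627830784/191581231380566414401, P(S=8)=1235308859136/191581231380566414401, P(S=10)=96886969344/191581231380566414401, P(S=12)=897101568/27368747340080916343, P(S=14)=47215872/27368747340080916343, P(S=16)=1967328/27368747340080916343, P(S=18)=437184/191581231380566414401, P(S=20)=9936/191581231380566414401, P(S=22)=144/191581231380566414401, P(S=24)=1/191581231380566414401
E[|S_24|] = Σ_m |m|·P(S_24=m) = 469179204554904469512/27368747340080916343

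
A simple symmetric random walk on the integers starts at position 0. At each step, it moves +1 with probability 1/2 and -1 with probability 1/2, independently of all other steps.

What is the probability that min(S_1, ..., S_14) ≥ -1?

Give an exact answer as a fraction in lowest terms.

Let f(t,s) = #length-t paths at position s with S_1..S_t all ≥ -1.
f(t,s) = f(t-1,s-1) + f(t-1,s+1) for s ≥ -1; f(t,s) = 0 for s < -1.
t=0: f(0,0)=1
t=1: f(1,-1)=1 f(1,1)=1
t=2: f(2,0)=2 f(2,2)=1
t=3: f(3,-1)=2 f(3,1)=3 f(3,3)=1
t=4: f(4,0)=5 f(4,2)=4 f(4,4)=1
t=5: f(5,-1)=5 f(5,1)=9 f(5,3)=5 f(5,5)=1
t=6: f(6,0)=14 f(6,2)=14 f(6,4)=6 f(6,6)=1
t=7: f(7,-1)=14 f(7,1)=28 f(7,3)=20 f(7,5)=7 f(7,7)=1
t=8: f(8,0)=42 f(8,2)=48 f(8,4)=27 f(8,6)=8 f(8,8)=1
t=9: f(9,-1)=42 f(9,1)=90 f(9,3)=75 f(9,5)=35 f(9,7)=9 f(9,9)=1
t=10: f(10,0)=132 f(10,2)=165 f(10,4)=110 f(10,6)=44 f(10,8)=10 f(10,10)=1
t=11: f(11,-1)=132 f(11,1)=297 f(11,3)=275 f(11,5)=154 f(11,7)=54 f(11,9)=11 f(11,11)=1
t=12: f(12,0)=429 f(12,2)=572 f(12,4)=429 f(12,6)=208 f(12,8)=65 f(12,10)=12 f(12,12)=1
t=13: f(13,-1)=429 f(13,1)=1001 f(13,3)=1001 f(13,5)=637 f(13,7)=273 f(13,9)=77 f(13,11)=13 f(13,13)=1
t=14: f(14,0)=1430 f(14,2)=2002 f(14,4)=1638 f(14,6)=910 f(14,8)=350 f(14,10)=90 f(14,12)=14 f(14,14)=1
Σ_s f(14,s) = 6435
P = 6435/16384 = 6435/16384

Answer: 6435/16384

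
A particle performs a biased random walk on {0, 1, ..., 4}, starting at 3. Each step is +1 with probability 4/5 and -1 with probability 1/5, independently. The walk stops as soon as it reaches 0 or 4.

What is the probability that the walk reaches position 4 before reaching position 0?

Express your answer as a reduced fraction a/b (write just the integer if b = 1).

Answer: 84/85

Derivation:
Biased walk: p = 4/5, q = 1/5, r = q/p = 1/4
Gambler's ruin: P(hit 4 before 0 | start at 3) = (1 - r^a)/(1 - r^N)
r^3 = 1/64; r^4 = 1/256
P = (1 - 1/64) / (1 - 1/256) = 63/64 / 255/256 = 84/85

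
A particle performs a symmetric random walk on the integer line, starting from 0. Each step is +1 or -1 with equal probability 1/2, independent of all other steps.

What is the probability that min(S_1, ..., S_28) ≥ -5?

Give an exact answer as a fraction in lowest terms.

Answer: 98659305/134217728

Derivation:
Let f(t,s) = #length-t paths at position s with S_1..S_t all ≥ -5.
f(t,s) = f(t-1,s-1) + f(t-1,s+1) for s ≥ -5; f(t,s) = 0 for s < -5.
t=0: f(0,0)=1
t=1: f(1,-1)=1 f(1,1)=1
t=2: f(2,-2)=1 f(2,0)=2 f(2,2)=1
t=3: f(3,-3)=1 f(3,-1)=3 f(3,1)=3 f(3,3)=1
t=4: f(4,-4)=1 f(4,-2)=4 f(4,0)=6 f(4,2)=4 f(4,4)=1
t=5: f(5,-5)=1 f(5,-3)=5 f(5,-1)=10 f(5,1)=10 f(5,3)=5 f(5,5)=1
t=6: f(6,-4)=6 f(6,-2)=15 f(6,0)=20 f(6,2)=15 f(6,4)=6 f(6,6)=1
t=7: f(7,-5)=6 f(7,-3)=21 f(7,-1)=35 f(7,1)=35 f(7,3)=21 f(7,5)=7 f(7,7)=1
t=8: f(8,-4)=27 f(8,-2)=56 f(8,0)=70 f(8,2)=56 f(8,4)=28 f(8,6)=8 f(8,8)=1
t=9: f(9,-5)=27 f(9,-3)=83 f(9,-1)=126 f(9,1)=126 f(9,3)=84 f(9,5)=36 f(9,7)=9 f(9,9)=1
t=10: f(10,-4)=110 f(10,-2)=209 f(10,0)=252 f(10,2)=210 f(10,4)=120 f(10,6)=45 f(10,8)=10 f(10,10)=1
t=11: f(11,-5)=110 f(11,-3)=319 f(11,-1)=461 f(11,1)=462 f(11,3)=330 f(11,5)=165 f(11,7)=55 f(11,9)=11 f(11,11)=1
t=12: f(12,-4)=429 f(12,-2)=780 f(12,0)=923 f(12,2)=792 f(12,4)=495 f(12,6)=220 f(12,8)=66 f(12,10)=12 f(12,12)=1
t=13: f(13,-5)=429 f(13,-3)=1209 f(13,-1)=1703 f(13,1)=1715 f(13,3)=1287 f(13,5)=715 f(13,7)=286 f(13,9)=78 f(13,11)=13 f(13,13)=1
t=14: f(14,-4)=1638 f(14,-2)=2912 f(14,0)=3418 f(14,2)=3002 f(14,4)=2002 f(14,6)=1001 f(14,8)=364 f(14,10)=91 f(14,12)=14 f(14,14)=1
t=15: f(15,-5)=1638 f(15,-3)=4550 f(15,-1)=6330 f(15,1)=6420 f(15,3)=5004 f(15,5)=3003 f(15,7)=1365 f(15,9)=455 f(15,11)=105 f(15,13)=15 f(15,15)=1
t=16: f(16,-4)=6188 f(16,-2)=10880 f(16,0)=12750 f(16,2)=11424 f(16,4)=8007 f(16,6)=4368 f(16,8)=1820 f(16,10)=560 f(16,12)=120 f(16,14)=16 f(16,16)=1
t=17: f(17,-5)=6188 f(17,-3)=17068 f(17,-1)=23630 f(17,1)=24174 f(17,3)=19431 f(17,5)=12375 f(17,7)=6188 f(17,9)=2380 f(17,11)=680 f(17,13)=136 f(17,15)=17 f(17,17)=1
t=18: f(18,-4)=23256 f(18,-2)=40698 f(18,0)=47804 f(18,2)=43605 f(18,4)=31806 f(18,6)=18563 f(18,8)=8568 f(18,10)=3060 f(18,12)=816 f(18,14)=153 f(18,16)=18 f(18,18)=1
t=19: f(19,-5)=23256 f(19,-3)=63954 f(19,-1)=88502 f(19,1)=91409 f(19,3)=75411 f(19,5)=50369 f(19,7)=27131 f(19,9)=11628 f(19,11)=3876 f(19,13)=969 f(19,15)=171 f(19,17)=19 f(19,19)=1
t=20: f(20,-4)=87210 f(20,-2)=152456 f(20,0)=179911 f(20,2)=166820 f(20,4)=125780 f(20,6)=77500 f(20,8)=38759 f(20,10)=15504 f(20,12)=4845 f(20,14)=1140 f(20,16)=190 f(20,18)=20 f(20,20)=1
t=21: f(21,-5)=87210 f(21,-3)=239666 f(21,-1)=332367 f(21,1)=346731 f(21,3)=292600 f(21,5)=203280 f(21,7)=116259 f(21,9)=54263 f(21,11)=20349 f(21,13)=5985 f(21,15)=1330 f(21,17)=210 f(21,19)=21 f(21,21)=1
t=22: f(22,-4)=326876 f(22,-2)=572033 f(22,0)=679098 f(22,2)=639331 f(22,4)=495880 f(22,6)=319539 f(22,8)=170522 f(22,10)=74612 f(22,12)=26334 f(22,14)=7315 f(22,16)=1540 f(22,18)=231 f(22,20)=22 f(22,22)=1
t=23: f(23,-5)=326876 f(23,-3)=898909 f(23,-1)=1251131 f(23,1)=1318429 f(23,3)=1135211 f(23,5)=815419 f(23,7)=490061 f(23,9)=245134 f(23,11)=100946 f(23,13)=33649 f(23,15)=8855 f(23,17)=1771 f(23,19)=253 f(23,21)=23 f(23,23)=1
t=24: f(24,-4)=1225785 f(24,-2)=2150040 f(24,0)=2569560 f(24,2)=2453640 f(24,4)=1950630 f(24,6)=1305480 f(24,8)=735195 f(24,10)=346080 f(24,12)=134595 f(24,14)=42504 f(24,16)=10626 f(24,18)=2024 f(24,20)=276 f(24,22)=24 f(24,24)=1
t=25: f(25,-5)=1225785 f(25,-3)=3375825 f(25,-1)=4719600 f(25,1)=5023200 f(25,3)=4404270 f(25,5)=3256110 f(25,7)=2040675 f(25,9)=1081275 f(25,11)=480675 f(25,13)=177099 f(25,15)=53130 f(25,17)=12650 f(25,19)=2300 f(25,21)=300 f(25,23)=25 f(25,25)=1
t=26: f(26,-4)=4601610 f(26,-2)=8095425 f(26,0)=9742800 f(26,2)=9427470 f(26,4)=7660380 f(26,6)=5296785 f(26,8)=3121950 f(26,10)=1561950 f(26,12)=657774 f(26,14)=230229 f(26,16)=65780 f(26,18)=14950 f(26,20)=2600 f(26,22)=325 f(26,24)=26 f(26,26)=1
t=27: f(27,-5)=4601610 f(27,-3)=12697035 f(27,-1)=17838225 f(27,1)=19170270 f(27,3)=17087850 f(27,5)=12957165 f(27,7)=8418735 f(27,9)=4683900 f(27,11)=2219724 f(27,13)=888003 f(27,15)=296009 f(27,17)=80730 f(27,19)=17550 f(27,21)=2925 f(27,23)=351 f(27,25)=27 f(27,27)=1
t=28: f(28,-4)=17298645 f(28,-2)=30535260 f(28,0)=37008495 f(28,2)=36258120 f(28,4)=30045015 f(28,6)=21375900 f(28,8)=13102635 f(28,10)=6903624 f(28,12)=3107727 f(28,14)=1184012 f(28,16)=376739 f(28,18)=98280 f(28,20)=20475 f(28,22)=3276 f(28,24)=378 f(28,26)=28 f(28,28)=1
Σ_s f(28,s) = 197318610
P = 197318610/268435456 = 98659305/134217728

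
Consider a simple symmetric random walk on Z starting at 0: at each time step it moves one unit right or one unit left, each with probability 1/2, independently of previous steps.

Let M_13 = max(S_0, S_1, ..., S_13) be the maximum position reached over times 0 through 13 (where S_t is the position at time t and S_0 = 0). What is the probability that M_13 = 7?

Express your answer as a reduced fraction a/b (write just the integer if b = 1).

Let M_13 = max(S_0,...,S_13). Use the reflection principle: for j ≥ 1, #{paths with M_13 ≥ j} = #{S_13 ≥ j} + #{S_13 ≥ j+1}.
By reflection, #{M_13 ≥ 7} = #{S_13 ≥ 7} + #{S_13 ≥ 8} = 378 + 92 = 470.
#{M_13 ≥ 8} = #{S_13 ≥ 8} + #{S_13 ≥ 9} = 92 + 92 = 184.
#{M_13 = 7} = 470 - 184 = 286.
P(M_13 = 7) = 286/8192 = 143/4096

Answer: 143/4096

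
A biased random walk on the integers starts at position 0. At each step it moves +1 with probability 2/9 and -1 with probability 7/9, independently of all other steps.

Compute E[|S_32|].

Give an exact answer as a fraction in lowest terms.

S_32 takes values m ≡ 0 (mod 2) with |m| ≤ 32; P(S_32=m) = C(32,(32+m)/2) · (2/9)^((32+m)/2) · (7/9)^((32-m)/2).
Distribution: P(S=-32)=1104427674243920646305299201/3433683820292512484657849089281, P(S=-30)=10097624450230131623362735552/3433683820292512484657849089281, P(S=-28)=44718051136733440046320686016/3433683820292512484657849089281, P(S=-26)=127765860390666971560916245760/3433683820292512484657849089281, P(S=-24)=264657853666381583947612223360/3433683820292512484657849089281, P(S=-22)=423452565866210534316179557376/3433683820292512484657849089281, P(S=-20)=60493223695172933473739936768/381520424476945831628649898809, P(S=-18)=64196890452020255931315851264/381520424476945831628649898809, P(S=-16)=57318652189303799938674867200/381520424476945831628649898809, P(S=-14)=131014062146980114145542553600/1144561273430837494885949696427, P(S=-12)=86094955125158360724213678080/1144561273430837494885949696427, P(S=-10)=49197117214376206128122101760/1144561273430837494885949696427, P(S=-8)=24598558607188103064061050880/1144561273430837494885949696427, P(S=-6)=10812553233928836511675187200/1144561273430837494885949696427, P(S=-4)=4192622682543834565751603200/1144561273430837494885949696427, P(S=-2)=479156878005009664657326080/381520424476945831628649898809, P(S=0)=145458337965806505342402560/381520424476945831628649898809, P(S=2)=39114847184082421604679680/381520424476945831628649898809, P(S=4)=27939176560058872574771200/1144561273430837494885949696427, P(S=6)=5881931907380815278899200/1144561273430837494885949696427, P(S=8)=1092358782799294266081280/1144561273430837494885949696427, P(S=10)=178344291069272533237760/1144561273430837494885949696427, P(S=12)=25477755867038933319680/1144561273430837494885949696427, P(S=14)=3164938617023469977600/1144561273430837494885949696427, P(S=16)=113033522036552499200/381520424476945831628649898809, P(S=18)=10334493443341942784/381520424476945831628649898809, P(S=20)=794961034103226368/381520424476945831628649898809, P(S=22)=454263448058986496/3433683820292512484657849089281, P(S=24)=23176706533621760/3433683820292512484657849089281, P(S=26)=913367745167360/3433683820292512484657849089281, P(S=28)=26096221290496/3433683820292512484657849089281, P(S=30)=481036337152/3433683820292512484657849089281, P(S=32)=4294967296/3433683820292512484657849089281
E[|S_32|] = Σ_m |m|·P(S_32=m) = 6782847067881970798114278837920/381520424476945831628649898809

Answer: 6782847067881970798114278837920/381520424476945831628649898809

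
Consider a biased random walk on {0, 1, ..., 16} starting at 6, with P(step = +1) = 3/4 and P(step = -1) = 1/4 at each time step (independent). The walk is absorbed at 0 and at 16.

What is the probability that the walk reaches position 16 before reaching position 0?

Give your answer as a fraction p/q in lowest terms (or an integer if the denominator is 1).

Answer: 5373459/5380840

Derivation:
Biased walk: p = 3/4, q = 1/4, r = q/p = 1/3
Gambler's ruin: P(hit 16 before 0 | start at 6) = (1 - r^a)/(1 - r^N)
r^6 = 1/729; r^16 = 1/43046721
P = (1 - 1/729) / (1 - 1/43046721) = 728/729 / 43046720/43046721 = 5373459/5380840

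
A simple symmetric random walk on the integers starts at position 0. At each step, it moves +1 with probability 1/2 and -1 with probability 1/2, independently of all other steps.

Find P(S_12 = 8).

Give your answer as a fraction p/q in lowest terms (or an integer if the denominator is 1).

To reach position 8 after 12 steps: need 10 steps of +1 and 2 of -1.
Favorable paths: C(12,10) = 66
Total paths: 2^12 = 4096
P = 66/4096 = 33/2048

Answer: 33/2048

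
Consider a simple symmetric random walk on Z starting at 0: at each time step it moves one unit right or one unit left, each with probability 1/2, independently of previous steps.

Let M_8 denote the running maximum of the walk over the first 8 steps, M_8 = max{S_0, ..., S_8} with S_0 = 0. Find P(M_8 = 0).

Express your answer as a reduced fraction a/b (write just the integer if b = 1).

Answer: 35/128

Derivation:
Let M_8 = max(S_0,...,S_8). Use the reflection principle: for j ≥ 1, #{paths with M_8 ≥ j} = #{S_8 ≥ j} + #{S_8 ≥ j+1}.
P(M_8 ≥ 0) = 1 since S_0 = 0, so #{M_8 ≥ 0} = 256.
#{M_8 ≥ 1} = #{S_8 ≥ 1} + #{S_8 ≥ 2} = 93 + 93 = 186.
#{M_8 = 0} = 256 - 186 = 70.
P(M_8 = 0) = 70/256 = 35/128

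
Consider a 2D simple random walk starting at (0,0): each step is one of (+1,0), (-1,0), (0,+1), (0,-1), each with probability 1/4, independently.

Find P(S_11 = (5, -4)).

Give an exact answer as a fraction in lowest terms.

Let h be the number of horizontal steps (so 11-h are vertical). To end at (5,-4) need (h+5)/2 right-steps and ((11-h)-4)/2 up-steps.
Sum over h with 5 ≤ h ≤ 7, h ≡ 1 (mod 2), 11-h ≡ 0 (mod 2):
h=5: C(11,5)·C(5,5)·C(6,1) = 462·1·6 = 2772
h=7: C(11,7)·C(7,6)·C(4,0) = 330·7·1 = 2310
Total favorable: 5082
Total paths: 4^11 = 4194304
P = 5082/4194304 = 2541/2097152

Answer: 2541/2097152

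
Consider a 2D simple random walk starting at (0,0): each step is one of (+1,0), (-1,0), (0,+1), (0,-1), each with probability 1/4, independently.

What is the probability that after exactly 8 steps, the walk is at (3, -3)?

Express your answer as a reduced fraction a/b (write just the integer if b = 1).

Answer: 35/4096

Derivation:
Let h be the number of horizontal steps (so 8-h are vertical). To end at (3,-3) need (h+3)/2 right-steps and ((8-h)-3)/2 up-steps.
Sum over h with 3 ≤ h ≤ 5, h ≡ 1 (mod 2), 8-h ≡ 1 (mod 2):
h=3: C(8,3)·C(3,3)·C(5,1) = 56·1·5 = 280
h=5: C(8,5)·C(5,4)·C(3,0) = 56·5·1 = 280
Total favorable: 560
Total paths: 4^8 = 65536
P = 560/65536 = 35/4096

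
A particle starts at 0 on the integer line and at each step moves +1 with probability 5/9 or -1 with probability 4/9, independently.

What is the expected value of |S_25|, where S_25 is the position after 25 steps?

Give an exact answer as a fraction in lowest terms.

Answer: 367985409756062960883025/79766443076872509863361

Derivation:
S_25 takes values m ≡ 1 (mod 2) with |m| ≤ 25; P(S_25=m) = C(25,(25+m)/2) · (5/9)^((25+m)/2) · (4/9)^((25-m)/2).
Distribution: P(S=-25)=1125899906842624/717897987691852588770249, P(S=-23)=35184372088832000/717897987691852588770249, P(S=-21)=175921860444160000/239299329230617529590083, P(S=-19)=5057753487769600000/717897987691852588770249, P(S=-17)=34772055228416000000/717897987691852588770249, P(S=-15)=60851096649728000000/239299329230617529590083, P(S=-13)=760638708121600000000/717897987691852588770249, P(S=-11)=2580738473984000000000/717897987691852588770249, P(S=-9)=806480773120000000000/79766443076872509863361, P(S=-7)=17137716428800000000000/717897987691852588770249, P(S=-5)=34275432857600000000000/717897987691852588770249, P(S=-3)=19474677760000000000000/239299329230617529590083, P(S=-1)=85201715200000000000000/717897987691852588770249, P(S=1)=106502144000000000000000/717897987691852588770249, P(S=3)=38036480000000000000000/239299329230617529590083, P(S=5)=104600320000000000000000/717897987691852588770249, P(S=7)=81719000000000000000000/717897987691852588770249, P(S=9)=6008750000000000000000/79766443076872509863361, P(S=11)=30043750000000000000000/717897987691852588770249, P(S=13)=13835937500000000000000/717897987691852588770249, P(S=15)=1729492187500000000000/239299329230617529590083, P(S=17)=1544189453125000000000/717897987691852588770249, P(S=19)=350952148437500000000/717897987691852588770249, P(S=21)=19073486328125000000/239299329230617529590083, P(S=23)=5960464477539062500/717897987691852588770249, P(S=25)=298023223876953125/717897987691852588770249
E[|S_25|] = Σ_m |m|·P(S_25=m) = 367985409756062960883025/79766443076872509863361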